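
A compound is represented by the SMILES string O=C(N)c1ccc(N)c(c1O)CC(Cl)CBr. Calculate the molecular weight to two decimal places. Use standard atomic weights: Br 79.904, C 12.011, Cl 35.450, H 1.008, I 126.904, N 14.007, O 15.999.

307.57 g/mol

First, the molecular formula is C10H12BrClN2O2 (counting implicit H from valence).
  Br: 1 × 79.904 = 79.904
  C: 10 × 12.011 = 120.110
  Cl: 1 × 35.450 = 35.450
  H: 12 × 1.008 = 12.096
  N: 2 × 14.007 = 28.014
  O: 2 × 15.999 = 31.998
Sum: 1×79.904 + 10×12.011 + 1×35.450 + 12×1.008 + 2×14.007 + 2×15.999 = 307.572 → 307.57 g/mol.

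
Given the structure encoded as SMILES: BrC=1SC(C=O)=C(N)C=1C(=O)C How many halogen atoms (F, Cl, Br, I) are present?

1

Halogen atoms appear at heavy-atom position 1 (1×Br).
Other groups present: 1 aldehyde, 1 ketone, 1 primary amine.
Halogen count: 1.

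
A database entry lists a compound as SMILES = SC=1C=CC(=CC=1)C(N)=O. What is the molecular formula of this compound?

C7H7NOS

Walk through each heavy atom and fill implicit hydrogens from standard valence (C 4, N 3, O 2, S 2, halogen 1):
  atom 1: S, bond orders sum to 1 (valence 2) → 1 H
  atom 2: C, bond orders sum to 4 (valence 4) → 0 H
  atom 3: C, bond orders sum to 3 (valence 4) → 1 H
  atom 4: C, bond orders sum to 3 (valence 4) → 1 H
  atom 5: C, bond orders sum to 4 (valence 4) → 0 H
  atom 6: C, bond orders sum to 3 (valence 4) → 1 H
  atom 7: C, bond orders sum to 3 (valence 4) → 1 H
  atom 8: C, bond orders sum to 4 (valence 4) → 0 H
  atom 9: N, bond orders sum to 1 (valence 3) → 2 H
  atom 10: O, bond orders sum to 2 (valence 2) → 0 H
Totals → C:7, H:7, N:1, O:1, S:1.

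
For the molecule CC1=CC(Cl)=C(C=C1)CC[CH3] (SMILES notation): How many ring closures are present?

1

In SMILES, each pair of matching ring-closure digits denotes one ring-closing bond; the number of such bonds equals the number of independent rings.
Ring-closure bonds here: 1.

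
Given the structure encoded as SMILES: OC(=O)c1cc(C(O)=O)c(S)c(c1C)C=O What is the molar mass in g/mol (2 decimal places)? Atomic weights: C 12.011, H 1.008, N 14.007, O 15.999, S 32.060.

240.23 g/mol

First, the molecular formula is C10H8O5S (counting implicit H from valence).
  C: 10 × 12.011 = 120.110
  H: 8 × 1.008 = 8.064
  O: 5 × 15.999 = 79.995
  S: 1 × 32.060 = 32.060
Sum: 10×12.011 + 8×1.008 + 5×15.999 + 1×32.060 = 240.229 → 240.23 g/mol.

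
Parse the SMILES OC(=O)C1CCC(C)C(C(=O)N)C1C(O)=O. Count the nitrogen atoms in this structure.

1

Scan the SMILES for N atoms (remember two-letter symbols like Cl and Br are single atoms).
Nitrogen count: 1.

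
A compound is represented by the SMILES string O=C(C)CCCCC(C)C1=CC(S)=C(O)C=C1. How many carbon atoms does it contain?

14

Count every carbon token in the SMILES (each C, including those in ring-closure positions and inside branches).
Carbon count: 14.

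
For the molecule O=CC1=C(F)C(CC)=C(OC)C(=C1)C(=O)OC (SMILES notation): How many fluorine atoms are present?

1

Scan the SMILES for F atoms (remember two-letter symbols like Cl and Br are single atoms).
Fluorine count: 1.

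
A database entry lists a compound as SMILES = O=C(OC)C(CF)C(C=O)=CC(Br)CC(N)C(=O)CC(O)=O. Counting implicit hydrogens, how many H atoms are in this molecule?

17

Walk through each heavy atom and fill implicit hydrogens from standard valence (C 4, N 3, O 2, S 2, halogen 1):
  atom 1: O, bond orders sum to 2 (valence 2) → 0 H
  atom 2: C, bond orders sum to 4 (valence 4) → 0 H
  atom 3: O, bond orders sum to 2 (valence 2) → 0 H
  atom 4: C, bond orders sum to 1 (valence 4) → 3 H
  atom 5: C, bond orders sum to 3 (valence 4) → 1 H
  atom 6: C, bond orders sum to 2 (valence 4) → 2 H
  atom 7: F (halogen, monovalent) → 0 H
  atom 8: C, bond orders sum to 4 (valence 4) → 0 H
  atom 9: C, bond orders sum to 3 (valence 4) → 1 H
  atom 10: O, bond orders sum to 2 (valence 2) → 0 H
  atom 11: C, bond orders sum to 3 (valence 4) → 1 H
  atom 12: C, bond orders sum to 3 (valence 4) → 1 H
  atom 13: Br (halogen, monovalent) → 0 H
  atom 14: C, bond orders sum to 2 (valence 4) → 2 H
  atom 15: C, bond orders sum to 3 (valence 4) → 1 H
  atom 16: N, bond orders sum to 1 (valence 3) → 2 H
  atom 17: C, bond orders sum to 4 (valence 4) → 0 H
  atom 18: O, bond orders sum to 2 (valence 2) → 0 H
  atom 19: C, bond orders sum to 2 (valence 4) → 2 H
  atom 20: C, bond orders sum to 4 (valence 4) → 0 H
  atom 21: O, bond orders sum to 1 (valence 2) → 1 H
  atom 22: O, bond orders sum to 2 (valence 2) → 0 H
Total hydrogens: 17.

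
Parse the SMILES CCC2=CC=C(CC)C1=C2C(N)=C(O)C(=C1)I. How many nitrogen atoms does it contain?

1

Scan the SMILES for N atoms (remember two-letter symbols like Cl and Br are single atoms).
Nitrogen count: 1.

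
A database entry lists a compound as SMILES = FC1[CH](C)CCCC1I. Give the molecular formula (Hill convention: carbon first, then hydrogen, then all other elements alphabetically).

C7H12FI

Walk through each heavy atom and fill implicit hydrogens from standard valence (C 4, N 3, O 2, S 2, halogen 1):
  atom 1: F (halogen, monovalent) → 0 H
  atom 2: C, bond orders sum to 3 (valence 4) → 1 H
  atom 3: C with explicit H count 1
  atom 4: C, bond orders sum to 1 (valence 4) → 3 H
  atom 5: C, bond orders sum to 2 (valence 4) → 2 H
  atom 6: C, bond orders sum to 2 (valence 4) → 2 H
  atom 7: C, bond orders sum to 2 (valence 4) → 2 H
  atom 8: C, bond orders sum to 3 (valence 4) → 1 H
  atom 9: I (halogen, monovalent) → 0 H
Totals → C:7, H:12, F:1, I:1.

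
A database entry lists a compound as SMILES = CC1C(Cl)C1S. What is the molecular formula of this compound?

Walk through each heavy atom and fill implicit hydrogens from standard valence (C 4, N 3, O 2, S 2, halogen 1):
  atom 1: C, bond orders sum to 1 (valence 4) → 3 H
  atom 2: C, bond orders sum to 3 (valence 4) → 1 H
  atom 3: C, bond orders sum to 3 (valence 4) → 1 H
  atom 4: Cl (halogen, monovalent) → 0 H
  atom 5: C, bond orders sum to 3 (valence 4) → 1 H
  atom 6: S, bond orders sum to 1 (valence 2) → 1 H
Totals → C:4, H:7, Cl:1, S:1.
In Hill order: C4H7ClS.

C4H7ClS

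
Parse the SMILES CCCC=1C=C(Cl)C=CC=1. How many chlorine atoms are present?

Scan the SMILES for Cl atoms (remember two-letter symbols like Cl and Br are single atoms).
Chlorine count: 1.

1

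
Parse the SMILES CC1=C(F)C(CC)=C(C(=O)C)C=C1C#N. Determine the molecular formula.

Walk through each heavy atom and fill implicit hydrogens from standard valence (C 4, N 3, O 2, S 2, halogen 1):
  atom 1: C, bond orders sum to 1 (valence 4) → 3 H
  atom 2: C, bond orders sum to 4 (valence 4) → 0 H
  atom 3: C, bond orders sum to 4 (valence 4) → 0 H
  atom 4: F (halogen, monovalent) → 0 H
  atom 5: C, bond orders sum to 4 (valence 4) → 0 H
  atom 6: C, bond orders sum to 2 (valence 4) → 2 H
  atom 7: C, bond orders sum to 1 (valence 4) → 3 H
  atom 8: C, bond orders sum to 4 (valence 4) → 0 H
  atom 9: C, bond orders sum to 4 (valence 4) → 0 H
  atom 10: O, bond orders sum to 2 (valence 2) → 0 H
  atom 11: C, bond orders sum to 1 (valence 4) → 3 H
  atom 12: C, bond orders sum to 3 (valence 4) → 1 H
  atom 13: C, bond orders sum to 4 (valence 4) → 0 H
  atom 14: C, bond orders sum to 4 (valence 4) → 0 H
  atom 15: N, bond orders sum to 3 (valence 3) → 0 H
Totals → C:12, H:12, F:1, N:1, O:1.
In Hill order: C12H12FNO.

C12H12FNO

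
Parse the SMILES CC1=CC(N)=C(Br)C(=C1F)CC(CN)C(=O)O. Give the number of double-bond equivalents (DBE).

Degree of unsaturation = (number of rings) + (number of π bonds).
Ring closures in the SMILES: 1.
π bonds: 4 double bonds (each 1 DoU) → 4 DoU from unsaturation.
Total DoU = 1 + 4 = 5.

5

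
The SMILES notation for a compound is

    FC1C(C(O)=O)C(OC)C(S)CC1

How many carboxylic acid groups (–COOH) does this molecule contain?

1

The carboxylic acid motif appears at heavy-atom position 4 in the SMILES.
Other groups present: 1 ether, 1 thiol.
Carboxylic acid count: 1.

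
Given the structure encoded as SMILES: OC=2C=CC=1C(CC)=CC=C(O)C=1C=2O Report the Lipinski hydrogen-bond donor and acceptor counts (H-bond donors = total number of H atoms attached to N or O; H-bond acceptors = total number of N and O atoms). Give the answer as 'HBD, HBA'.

Donors: find every N or O and count the H atoms it carries.
  atom 1 (O): bond orders sum to 1 → 1 H
  atom 12 (O): bond orders sum to 1 → 1 H
  atom 15 (O): bond orders sum to 1 → 1 H
Lipinski HBD = 3.
Acceptors: N atoms = 0, O atoms = 3 → HBA = 3.

3, 3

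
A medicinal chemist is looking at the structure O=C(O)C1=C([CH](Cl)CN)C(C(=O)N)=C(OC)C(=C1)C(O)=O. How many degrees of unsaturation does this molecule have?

Degree of unsaturation = (number of rings) + (number of π bonds).
Ring closures in the SMILES: 1.
π bonds: 6 double bonds (each 1 DoU) → 6 DoU from unsaturation.
Total DoU = 1 + 6 = 7.

7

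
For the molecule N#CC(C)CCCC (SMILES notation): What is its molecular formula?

C7H13N

Walk through each heavy atom and fill implicit hydrogens from standard valence (C 4, N 3, O 2, S 2, halogen 1):
  atom 1: N, bond orders sum to 3 (valence 3) → 0 H
  atom 2: C, bond orders sum to 4 (valence 4) → 0 H
  atom 3: C, bond orders sum to 3 (valence 4) → 1 H
  atom 4: C, bond orders sum to 1 (valence 4) → 3 H
  atom 5: C, bond orders sum to 2 (valence 4) → 2 H
  atom 6: C, bond orders sum to 2 (valence 4) → 2 H
  atom 7: C, bond orders sum to 2 (valence 4) → 2 H
  atom 8: C, bond orders sum to 1 (valence 4) → 3 H
Totals → C:7, H:13, N:1.
In Hill order: C7H13N.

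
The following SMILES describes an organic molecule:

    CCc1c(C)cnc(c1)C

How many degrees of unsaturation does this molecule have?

4

Molecular formula: C9H13N.
DoU = (2C + 2 + N − H − X) / 2, where X is the halogen count and O/S are ignored.
    = (2·9 + 2 + 1 − 13 − 0) / 2 = 8 / 2 = 4.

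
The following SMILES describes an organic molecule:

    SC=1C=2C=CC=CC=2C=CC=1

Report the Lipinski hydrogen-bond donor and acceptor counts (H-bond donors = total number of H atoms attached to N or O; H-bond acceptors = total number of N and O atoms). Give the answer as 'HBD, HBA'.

Donors: find every N or O and count the H atoms it carries.
  (no N or O atoms present)
Lipinski HBD = 0.
Acceptors: N atoms = 0, O atoms = 0 → HBA = 0.

0, 0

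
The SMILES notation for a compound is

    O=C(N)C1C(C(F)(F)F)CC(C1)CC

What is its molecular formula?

C9H14F3NO

Walk through each heavy atom and fill implicit hydrogens from standard valence (C 4, N 3, O 2, S 2, halogen 1):
  atom 1: O, bond orders sum to 2 (valence 2) → 0 H
  atom 2: C, bond orders sum to 4 (valence 4) → 0 H
  atom 3: N, bond orders sum to 1 (valence 3) → 2 H
  atom 4: C, bond orders sum to 3 (valence 4) → 1 H
  atom 5: C, bond orders sum to 3 (valence 4) → 1 H
  atom 6: C, bond orders sum to 4 (valence 4) → 0 H
  atom 7: F (halogen, monovalent) → 0 H
  atom 8: F (halogen, monovalent) → 0 H
  atom 9: F (halogen, monovalent) → 0 H
  atom 10: C, bond orders sum to 2 (valence 4) → 2 H
  atom 11: C, bond orders sum to 3 (valence 4) → 1 H
  atom 12: C, bond orders sum to 2 (valence 4) → 2 H
  atom 13: C, bond orders sum to 2 (valence 4) → 2 H
  atom 14: C, bond orders sum to 1 (valence 4) → 3 H
Totals → C:9, H:14, F:3, N:1, O:1.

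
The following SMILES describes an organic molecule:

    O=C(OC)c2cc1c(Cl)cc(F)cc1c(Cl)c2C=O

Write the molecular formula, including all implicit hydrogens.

Walk through each heavy atom and fill implicit hydrogens from standard valence (C 4, N 3, O 2, S 2, halogen 1); for lowercase aromatic atoms, an aromatic c carries 1 H when it has two neighbours and 0 H with three, and aromatic n carries 0 H:
  atom 1: O, bond orders sum to 2 (valence 2) → 0 H
  atom 2: C, bond orders sum to 4 (valence 4) → 0 H
  atom 3: O, bond orders sum to 2 (valence 2) → 0 H
  atom 4: C, bond orders sum to 1 (valence 4) → 3 H
  atom 5: aromatic c, 3 neighbours → 0 H
  atom 6: aromatic c, 2 neighbours → 1 H
  atom 7: aromatic c, 3 neighbours → 0 H
  atom 8: aromatic c, 3 neighbours → 0 H
  atom 9: Cl (halogen, monovalent) → 0 H
  atom 10: aromatic c, 2 neighbours → 1 H
  atom 11: aromatic c, 3 neighbours → 0 H
  atom 12: F (halogen, monovalent) → 0 H
  atom 13: aromatic c, 2 neighbours → 1 H
  atom 14: aromatic c, 3 neighbours → 0 H
  atom 15: aromatic c, 3 neighbours → 0 H
  atom 16: Cl (halogen, monovalent) → 0 H
  atom 17: aromatic c, 3 neighbours → 0 H
  atom 18: C, bond orders sum to 3 (valence 4) → 1 H
  atom 19: O, bond orders sum to 2 (valence 2) → 0 H
Totals → C:13, H:7, Cl:2, F:1, O:3.

C13H7Cl2FO3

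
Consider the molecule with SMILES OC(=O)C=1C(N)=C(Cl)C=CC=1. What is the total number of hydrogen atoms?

Walk through each heavy atom and fill implicit hydrogens from standard valence (C 4, N 3, O 2, S 2, halogen 1):
  atom 1: O, bond orders sum to 1 (valence 2) → 1 H
  atom 2: C, bond orders sum to 4 (valence 4) → 0 H
  atom 3: O, bond orders sum to 2 (valence 2) → 0 H
  atom 4: C, bond orders sum to 4 (valence 4) → 0 H
  atom 5: C, bond orders sum to 4 (valence 4) → 0 H
  atom 6: N, bond orders sum to 1 (valence 3) → 2 H
  atom 7: C, bond orders sum to 4 (valence 4) → 0 H
  atom 8: Cl (halogen, monovalent) → 0 H
  atom 9: C, bond orders sum to 3 (valence 4) → 1 H
  atom 10: C, bond orders sum to 3 (valence 4) → 1 H
  atom 11: C, bond orders sum to 3 (valence 4) → 1 H
Total hydrogens: 6.

6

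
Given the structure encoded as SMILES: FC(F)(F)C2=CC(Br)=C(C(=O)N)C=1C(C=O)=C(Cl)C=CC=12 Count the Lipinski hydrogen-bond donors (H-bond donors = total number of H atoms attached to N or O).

Donors: find every N or O and count the H atoms it carries.
  atom 11 (O): bond orders sum to 2 → 0 H
  atom 12 (N): bond orders sum to 1 → 2 H
  atom 16 (O): bond orders sum to 2 → 0 H
Lipinski HBD = 2.

2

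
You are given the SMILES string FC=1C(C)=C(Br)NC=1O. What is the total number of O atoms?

1

Scan the SMILES for O atoms (remember two-letter symbols like Cl and Br are single atoms).
Oxygen count: 1.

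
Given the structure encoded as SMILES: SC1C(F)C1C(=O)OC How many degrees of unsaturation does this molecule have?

Degree of unsaturation = (number of rings) + (number of π bonds).
Ring closures in the SMILES: 1.
π bonds: 1 double bond (each 1 DoU) → 1 DoU from unsaturation.
Total DoU = 1 + 1 = 2.

2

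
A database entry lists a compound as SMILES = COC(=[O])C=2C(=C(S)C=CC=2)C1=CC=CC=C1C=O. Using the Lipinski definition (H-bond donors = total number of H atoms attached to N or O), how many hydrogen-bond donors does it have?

0

Donors: find every N or O and count the H atoms it carries.
  atom 2 (O): bond orders sum to 2 → 0 H
  atom 4 (O): bond orders sum to 2 → 0 H
  atom 19 (O): bond orders sum to 2 → 0 H
Lipinski HBD = 0.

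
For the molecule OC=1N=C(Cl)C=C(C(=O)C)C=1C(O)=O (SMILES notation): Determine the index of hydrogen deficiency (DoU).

Degree of unsaturation = (number of rings) + (number of π bonds).
Ring closures in the SMILES: 1.
π bonds: 5 double bonds (each 1 DoU) → 5 DoU from unsaturation.
Total DoU = 1 + 5 = 6.

6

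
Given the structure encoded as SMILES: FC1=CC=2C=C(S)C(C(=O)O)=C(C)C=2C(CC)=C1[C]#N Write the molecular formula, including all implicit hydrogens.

C15H12FNO2S

Walk through each heavy atom and fill implicit hydrogens from standard valence (C 4, N 3, O 2, S 2, halogen 1):
  atom 1: F (halogen, monovalent) → 0 H
  atom 2: C, bond orders sum to 4 (valence 4) → 0 H
  atom 3: C, bond orders sum to 3 (valence 4) → 1 H
  atom 4: C, bond orders sum to 4 (valence 4) → 0 H
  atom 5: C, bond orders sum to 3 (valence 4) → 1 H
  atom 6: C, bond orders sum to 4 (valence 4) → 0 H
  atom 7: S, bond orders sum to 1 (valence 2) → 1 H
  atom 8: C, bond orders sum to 4 (valence 4) → 0 H
  atom 9: C, bond orders sum to 4 (valence 4) → 0 H
  atom 10: O, bond orders sum to 2 (valence 2) → 0 H
  atom 11: O, bond orders sum to 1 (valence 2) → 1 H
  atom 12: C, bond orders sum to 4 (valence 4) → 0 H
  atom 13: C, bond orders sum to 1 (valence 4) → 3 H
  atom 14: C, bond orders sum to 4 (valence 4) → 0 H
  atom 15: C, bond orders sum to 4 (valence 4) → 0 H
  atom 16: C, bond orders sum to 2 (valence 4) → 2 H
  atom 17: C, bond orders sum to 1 (valence 4) → 3 H
  atom 18: C, bond orders sum to 4 (valence 4) → 0 H
  atom 19: C with explicit H count 0
  atom 20: N, bond orders sum to 3 (valence 3) → 0 H
Totals → C:15, H:12, F:1, N:1, O:2, S:1.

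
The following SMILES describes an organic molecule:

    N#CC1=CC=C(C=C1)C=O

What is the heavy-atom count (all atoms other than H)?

Every atom symbol written in the SMILES (organic subset) is one heavy atom; implicit H are not written.
Heavy atoms by element → C:8, N:1, O:1.
Total: 10.

10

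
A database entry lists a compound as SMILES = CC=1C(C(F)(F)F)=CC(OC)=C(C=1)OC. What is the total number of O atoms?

2

Scan the SMILES for O atoms (remember two-letter symbols like Cl and Br are single atoms).
Oxygen count: 2.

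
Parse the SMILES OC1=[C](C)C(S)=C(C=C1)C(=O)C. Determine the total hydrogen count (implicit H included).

Walk through each heavy atom and fill implicit hydrogens from standard valence (C 4, N 3, O 2, S 2, halogen 1):
  atom 1: O, bond orders sum to 1 (valence 2) → 1 H
  atom 2: C, bond orders sum to 4 (valence 4) → 0 H
  atom 3: C with explicit H count 0
  atom 4: C, bond orders sum to 1 (valence 4) → 3 H
  atom 5: C, bond orders sum to 4 (valence 4) → 0 H
  atom 6: S, bond orders sum to 1 (valence 2) → 1 H
  atom 7: C, bond orders sum to 4 (valence 4) → 0 H
  atom 8: C, bond orders sum to 3 (valence 4) → 1 H
  atom 9: C, bond orders sum to 3 (valence 4) → 1 H
  atom 10: C, bond orders sum to 4 (valence 4) → 0 H
  atom 11: O, bond orders sum to 2 (valence 2) → 0 H
  atom 12: C, bond orders sum to 1 (valence 4) → 3 H
Total hydrogens: 10.

10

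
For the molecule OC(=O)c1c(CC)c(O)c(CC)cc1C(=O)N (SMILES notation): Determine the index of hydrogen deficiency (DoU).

6

Molecular formula: C12H15NO4.
DoU = (2C + 2 + N − H − X) / 2, where X is the halogen count and O/S are ignored.
    = (2·12 + 2 + 1 − 15 − 0) / 2 = 12 / 2 = 6.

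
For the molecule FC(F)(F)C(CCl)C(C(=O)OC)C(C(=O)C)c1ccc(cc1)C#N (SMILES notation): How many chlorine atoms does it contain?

Scan the SMILES for Cl atoms (remember two-letter symbols like Cl and Br are single atoms).
Chlorine count: 1.

1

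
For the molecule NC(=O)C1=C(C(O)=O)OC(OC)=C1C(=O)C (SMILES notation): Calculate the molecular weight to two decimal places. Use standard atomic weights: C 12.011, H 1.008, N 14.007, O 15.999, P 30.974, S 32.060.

First, the molecular formula is C9H9NO6 (counting implicit H from valence).
  C: 9 × 12.011 = 108.099
  H: 9 × 1.008 = 9.072
  N: 1 × 14.007 = 14.007
  O: 6 × 15.999 = 95.994
Sum: 9×12.011 + 9×1.008 + 1×14.007 + 6×15.999 = 227.172 → 227.17 g/mol.

227.17 g/mol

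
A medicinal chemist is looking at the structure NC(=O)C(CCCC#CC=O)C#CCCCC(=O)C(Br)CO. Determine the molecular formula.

C16H20BrNO4

Walk through each heavy atom and fill implicit hydrogens from standard valence (C 4, N 3, O 2, S 2, halogen 1):
  atom 1: N, bond orders sum to 1 (valence 3) → 2 H
  atom 2: C, bond orders sum to 4 (valence 4) → 0 H
  atom 3: O, bond orders sum to 2 (valence 2) → 0 H
  atom 4: C, bond orders sum to 3 (valence 4) → 1 H
  atom 5: C, bond orders sum to 2 (valence 4) → 2 H
  atom 6: C, bond orders sum to 2 (valence 4) → 2 H
  atom 7: C, bond orders sum to 2 (valence 4) → 2 H
  atom 8: C, bond orders sum to 4 (valence 4) → 0 H
  atom 9: C, bond orders sum to 4 (valence 4) → 0 H
  atom 10: C, bond orders sum to 3 (valence 4) → 1 H
  atom 11: O, bond orders sum to 2 (valence 2) → 0 H
  atom 12: C, bond orders sum to 4 (valence 4) → 0 H
  atom 13: C, bond orders sum to 4 (valence 4) → 0 H
  atom 14: C, bond orders sum to 2 (valence 4) → 2 H
  atom 15: C, bond orders sum to 2 (valence 4) → 2 H
  atom 16: C, bond orders sum to 2 (valence 4) → 2 H
  atom 17: C, bond orders sum to 4 (valence 4) → 0 H
  atom 18: O, bond orders sum to 2 (valence 2) → 0 H
  atom 19: C, bond orders sum to 3 (valence 4) → 1 H
  atom 20: Br (halogen, monovalent) → 0 H
  atom 21: C, bond orders sum to 2 (valence 4) → 2 H
  atom 22: O, bond orders sum to 1 (valence 2) → 1 H
Totals → C:16, H:20, Br:1, N:1, O:4.
In Hill order: C16H20BrNO4.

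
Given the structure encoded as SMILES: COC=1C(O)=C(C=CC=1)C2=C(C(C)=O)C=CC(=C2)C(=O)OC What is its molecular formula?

C17H16O5

Walk through each heavy atom and fill implicit hydrogens from standard valence (C 4, N 3, O 2, S 2, halogen 1):
  atom 1: C, bond orders sum to 1 (valence 4) → 3 H
  atom 2: O, bond orders sum to 2 (valence 2) → 0 H
  atom 3: C, bond orders sum to 4 (valence 4) → 0 H
  atom 4: C, bond orders sum to 4 (valence 4) → 0 H
  atom 5: O, bond orders sum to 1 (valence 2) → 1 H
  atom 6: C, bond orders sum to 4 (valence 4) → 0 H
  atom 7: C, bond orders sum to 3 (valence 4) → 1 H
  atom 8: C, bond orders sum to 3 (valence 4) → 1 H
  atom 9: C, bond orders sum to 3 (valence 4) → 1 H
  atom 10: C, bond orders sum to 4 (valence 4) → 0 H
  atom 11: C, bond orders sum to 4 (valence 4) → 0 H
  atom 12: C, bond orders sum to 4 (valence 4) → 0 H
  atom 13: C, bond orders sum to 1 (valence 4) → 3 H
  atom 14: O, bond orders sum to 2 (valence 2) → 0 H
  atom 15: C, bond orders sum to 3 (valence 4) → 1 H
  atom 16: C, bond orders sum to 3 (valence 4) → 1 H
  atom 17: C, bond orders sum to 4 (valence 4) → 0 H
  atom 18: C, bond orders sum to 3 (valence 4) → 1 H
  atom 19: C, bond orders sum to 4 (valence 4) → 0 H
  atom 20: O, bond orders sum to 2 (valence 2) → 0 H
  atom 21: O, bond orders sum to 2 (valence 2) → 0 H
  atom 22: C, bond orders sum to 1 (valence 4) → 3 H
Totals → C:17, H:16, O:5.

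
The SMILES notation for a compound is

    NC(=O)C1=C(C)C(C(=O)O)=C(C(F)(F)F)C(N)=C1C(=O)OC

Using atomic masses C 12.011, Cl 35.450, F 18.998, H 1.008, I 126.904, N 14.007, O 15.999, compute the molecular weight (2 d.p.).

First, the molecular formula is C12H11F3N2O5 (counting implicit H from valence).
  C: 12 × 12.011 = 144.132
  F: 3 × 18.998 = 56.994
  H: 11 × 1.008 = 11.088
  N: 2 × 14.007 = 28.014
  O: 5 × 15.999 = 79.995
Sum: 12×12.011 + 3×18.998 + 11×1.008 + 2×14.007 + 5×15.999 = 320.223 → 320.22 g/mol.

320.22 g/mol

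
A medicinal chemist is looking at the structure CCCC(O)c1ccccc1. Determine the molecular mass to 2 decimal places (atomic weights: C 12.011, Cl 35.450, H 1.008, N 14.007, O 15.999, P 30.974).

150.22 g/mol

First, the molecular formula is C10H14O (counting implicit H from valence).
  C: 10 × 12.011 = 120.110
  H: 14 × 1.008 = 14.112
  O: 1 × 15.999 = 15.999
Sum: 10×12.011 + 14×1.008 + 1×15.999 = 150.221 → 150.22 g/mol.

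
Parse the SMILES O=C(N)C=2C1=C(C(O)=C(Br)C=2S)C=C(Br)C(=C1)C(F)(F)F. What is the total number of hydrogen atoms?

Walk through each heavy atom and fill implicit hydrogens from standard valence (C 4, N 3, O 2, S 2, halogen 1):
  atom 1: O, bond orders sum to 2 (valence 2) → 0 H
  atom 2: C, bond orders sum to 4 (valence 4) → 0 H
  atom 3: N, bond orders sum to 1 (valence 3) → 2 H
  atom 4: C, bond orders sum to 4 (valence 4) → 0 H
  atom 5: C, bond orders sum to 4 (valence 4) → 0 H
  atom 6: C, bond orders sum to 4 (valence 4) → 0 H
  atom 7: C, bond orders sum to 4 (valence 4) → 0 H
  atom 8: O, bond orders sum to 1 (valence 2) → 1 H
  atom 9: C, bond orders sum to 4 (valence 4) → 0 H
  atom 10: Br (halogen, monovalent) → 0 H
  atom 11: C, bond orders sum to 4 (valence 4) → 0 H
  atom 12: S, bond orders sum to 1 (valence 2) → 1 H
  atom 13: C, bond orders sum to 3 (valence 4) → 1 H
  atom 14: C, bond orders sum to 4 (valence 4) → 0 H
  atom 15: Br (halogen, monovalent) → 0 H
  atom 16: C, bond orders sum to 4 (valence 4) → 0 H
  atom 17: C, bond orders sum to 3 (valence 4) → 1 H
  atom 18: C, bond orders sum to 4 (valence 4) → 0 H
  atom 19: F (halogen, monovalent) → 0 H
  atom 20: F (halogen, monovalent) → 0 H
  atom 21: F (halogen, monovalent) → 0 H
Total hydrogens: 6.

6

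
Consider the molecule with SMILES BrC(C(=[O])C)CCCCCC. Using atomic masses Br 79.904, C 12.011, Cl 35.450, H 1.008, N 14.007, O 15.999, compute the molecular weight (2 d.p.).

221.14 g/mol

First, the molecular formula is C9H17BrO (counting implicit H from valence).
  Br: 1 × 79.904 = 79.904
  C: 9 × 12.011 = 108.099
  H: 17 × 1.008 = 17.136
  O: 1 × 15.999 = 15.999
Sum: 1×79.904 + 9×12.011 + 17×1.008 + 1×15.999 = 221.138 → 221.14 g/mol.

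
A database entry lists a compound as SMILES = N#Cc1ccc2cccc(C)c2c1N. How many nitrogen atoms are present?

2

Scan the SMILES for N atoms (remember two-letter symbols like Cl and Br are single atoms).
Nitrogen count: 2.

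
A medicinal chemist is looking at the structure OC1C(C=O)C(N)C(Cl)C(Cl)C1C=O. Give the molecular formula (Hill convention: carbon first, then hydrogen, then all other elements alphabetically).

C8H11Cl2NO3

Walk through each heavy atom and fill implicit hydrogens from standard valence (C 4, N 3, O 2, S 2, halogen 1):
  atom 1: O, bond orders sum to 1 (valence 2) → 1 H
  atom 2: C, bond orders sum to 3 (valence 4) → 1 H
  atom 3: C, bond orders sum to 3 (valence 4) → 1 H
  atom 4: C, bond orders sum to 3 (valence 4) → 1 H
  atom 5: O, bond orders sum to 2 (valence 2) → 0 H
  atom 6: C, bond orders sum to 3 (valence 4) → 1 H
  atom 7: N, bond orders sum to 1 (valence 3) → 2 H
  atom 8: C, bond orders sum to 3 (valence 4) → 1 H
  atom 9: Cl (halogen, monovalent) → 0 H
  atom 10: C, bond orders sum to 3 (valence 4) → 1 H
  atom 11: Cl (halogen, monovalent) → 0 H
  atom 12: C, bond orders sum to 3 (valence 4) → 1 H
  atom 13: C, bond orders sum to 3 (valence 4) → 1 H
  atom 14: O, bond orders sum to 2 (valence 2) → 0 H
Totals → C:8, H:11, Cl:2, N:1, O:3.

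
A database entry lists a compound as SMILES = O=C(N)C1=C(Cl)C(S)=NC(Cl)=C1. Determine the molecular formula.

Walk through each heavy atom and fill implicit hydrogens from standard valence (C 4, N 3, O 2, S 2, halogen 1):
  atom 1: O, bond orders sum to 2 (valence 2) → 0 H
  atom 2: C, bond orders sum to 4 (valence 4) → 0 H
  atom 3: N, bond orders sum to 1 (valence 3) → 2 H
  atom 4: C, bond orders sum to 4 (valence 4) → 0 H
  atom 5: C, bond orders sum to 4 (valence 4) → 0 H
  atom 6: Cl (halogen, monovalent) → 0 H
  atom 7: C, bond orders sum to 4 (valence 4) → 0 H
  atom 8: S, bond orders sum to 1 (valence 2) → 1 H
  atom 9: N, bond orders sum to 3 (valence 3) → 0 H
  atom 10: C, bond orders sum to 4 (valence 4) → 0 H
  atom 11: Cl (halogen, monovalent) → 0 H
  atom 12: C, bond orders sum to 3 (valence 4) → 1 H
Totals → C:6, H:4, Cl:2, N:2, O:1, S:1.
In Hill order: C6H4Cl2N2OS.

C6H4Cl2N2OS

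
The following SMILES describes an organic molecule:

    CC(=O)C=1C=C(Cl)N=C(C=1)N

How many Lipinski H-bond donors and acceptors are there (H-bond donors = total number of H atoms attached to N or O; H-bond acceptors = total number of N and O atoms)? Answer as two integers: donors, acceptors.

Donors: find every N or O and count the H atoms it carries.
  atom 3 (O): bond orders sum to 2 → 0 H
  atom 8 (N): bond orders sum to 3 → 0 H
  atom 11 (N): bond orders sum to 1 → 2 H
Lipinski HBD = 2.
Acceptors: N atoms = 2, O atoms = 1 → HBA = 3.

2, 3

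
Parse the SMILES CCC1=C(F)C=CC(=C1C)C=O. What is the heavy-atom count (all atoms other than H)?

12

Every atom symbol written in the SMILES (organic subset) is one heavy atom; implicit H are not written.
Heavy atoms by element → C:10, F:1, O:1.
Total: 12.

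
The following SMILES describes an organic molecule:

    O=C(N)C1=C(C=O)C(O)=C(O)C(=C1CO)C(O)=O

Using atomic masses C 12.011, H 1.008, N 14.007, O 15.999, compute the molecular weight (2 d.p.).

255.18 g/mol

First, the molecular formula is C10H9NO7 (counting implicit H from valence).
  C: 10 × 12.011 = 120.110
  H: 9 × 1.008 = 9.072
  N: 1 × 14.007 = 14.007
  O: 7 × 15.999 = 111.993
Sum: 10×12.011 + 9×1.008 + 1×14.007 + 7×15.999 = 255.182 → 255.18 g/mol.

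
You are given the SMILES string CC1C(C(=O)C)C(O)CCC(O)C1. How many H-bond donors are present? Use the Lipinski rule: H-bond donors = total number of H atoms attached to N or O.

2

Donors: find every N or O and count the H atoms it carries.
  atom 5 (O): bond orders sum to 2 → 0 H
  atom 8 (O): bond orders sum to 1 → 1 H
  atom 12 (O): bond orders sum to 1 → 1 H
Lipinski HBD = 2.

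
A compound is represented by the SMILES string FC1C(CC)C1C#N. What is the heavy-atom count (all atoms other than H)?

Every atom symbol written in the SMILES (organic subset) is one heavy atom; implicit H are not written.
Heavy atoms by element → C:6, F:1, N:1.
Total: 8.

8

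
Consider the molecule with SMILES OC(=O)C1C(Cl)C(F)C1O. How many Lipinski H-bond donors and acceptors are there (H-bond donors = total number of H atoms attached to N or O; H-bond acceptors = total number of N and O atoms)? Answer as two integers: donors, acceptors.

Donors: find every N or O and count the H atoms it carries.
  atom 1 (O): bond orders sum to 1 → 1 H
  atom 3 (O): bond orders sum to 2 → 0 H
  atom 10 (O): bond orders sum to 1 → 1 H
Lipinski HBD = 2.
Acceptors: N atoms = 0, O atoms = 3 → HBA = 3.

2, 3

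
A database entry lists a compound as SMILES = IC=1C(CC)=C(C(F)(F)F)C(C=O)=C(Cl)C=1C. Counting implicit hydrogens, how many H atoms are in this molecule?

Walk through each heavy atom and fill implicit hydrogens from standard valence (C 4, N 3, O 2, S 2, halogen 1):
  atom 1: I (halogen, monovalent) → 0 H
  atom 2: C, bond orders sum to 4 (valence 4) → 0 H
  atom 3: C, bond orders sum to 4 (valence 4) → 0 H
  atom 4: C, bond orders sum to 2 (valence 4) → 2 H
  atom 5: C, bond orders sum to 1 (valence 4) → 3 H
  atom 6: C, bond orders sum to 4 (valence 4) → 0 H
  atom 7: C, bond orders sum to 4 (valence 4) → 0 H
  atom 8: F (halogen, monovalent) → 0 H
  atom 9: F (halogen, monovalent) → 0 H
  atom 10: F (halogen, monovalent) → 0 H
  atom 11: C, bond orders sum to 4 (valence 4) → 0 H
  atom 12: C, bond orders sum to 3 (valence 4) → 1 H
  atom 13: O, bond orders sum to 2 (valence 2) → 0 H
  atom 14: C, bond orders sum to 4 (valence 4) → 0 H
  atom 15: Cl (halogen, monovalent) → 0 H
  atom 16: C, bond orders sum to 4 (valence 4) → 0 H
  atom 17: C, bond orders sum to 1 (valence 4) → 3 H
Total hydrogens: 9.

9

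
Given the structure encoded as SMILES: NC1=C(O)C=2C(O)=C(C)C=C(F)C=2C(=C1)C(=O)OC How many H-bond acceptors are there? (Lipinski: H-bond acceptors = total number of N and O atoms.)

N atoms: 1; O atoms: 4.
Lipinski HBA = 1 + 4 = 5.

5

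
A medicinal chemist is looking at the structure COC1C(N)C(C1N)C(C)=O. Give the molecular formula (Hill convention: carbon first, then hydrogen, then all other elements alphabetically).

Walk through each heavy atom and fill implicit hydrogens from standard valence (C 4, N 3, O 2, S 2, halogen 1):
  atom 1: C, bond orders sum to 1 (valence 4) → 3 H
  atom 2: O, bond orders sum to 2 (valence 2) → 0 H
  atom 3: C, bond orders sum to 3 (valence 4) → 1 H
  atom 4: C, bond orders sum to 3 (valence 4) → 1 H
  atom 5: N, bond orders sum to 1 (valence 3) → 2 H
  atom 6: C, bond orders sum to 3 (valence 4) → 1 H
  atom 7: C, bond orders sum to 3 (valence 4) → 1 H
  atom 8: N, bond orders sum to 1 (valence 3) → 2 H
  atom 9: C, bond orders sum to 4 (valence 4) → 0 H
  atom 10: C, bond orders sum to 1 (valence 4) → 3 H
  atom 11: O, bond orders sum to 2 (valence 2) → 0 H
Totals → C:7, H:14, N:2, O:2.
In Hill order: C7H14N2O2.

C7H14N2O2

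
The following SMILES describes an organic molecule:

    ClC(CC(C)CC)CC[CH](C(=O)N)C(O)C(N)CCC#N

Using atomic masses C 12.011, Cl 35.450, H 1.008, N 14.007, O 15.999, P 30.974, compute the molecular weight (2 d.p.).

First, the molecular formula is C15H28ClN3O2 (counting implicit H from valence).
  C: 15 × 12.011 = 180.165
  Cl: 1 × 35.450 = 35.450
  H: 28 × 1.008 = 28.224
  N: 3 × 14.007 = 42.021
  O: 2 × 15.999 = 31.998
Sum: 15×12.011 + 1×35.450 + 28×1.008 + 3×14.007 + 2×15.999 = 317.858 → 317.86 g/mol.

317.86 g/mol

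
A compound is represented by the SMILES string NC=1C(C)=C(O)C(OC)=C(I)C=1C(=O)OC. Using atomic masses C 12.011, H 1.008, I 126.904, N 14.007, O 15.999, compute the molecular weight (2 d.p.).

337.11 g/mol

First, the molecular formula is C10H12INO4 (counting implicit H from valence).
  C: 10 × 12.011 = 120.110
  H: 12 × 1.008 = 12.096
  I: 1 × 126.904 = 126.904
  N: 1 × 14.007 = 14.007
  O: 4 × 15.999 = 63.996
Sum: 10×12.011 + 12×1.008 + 1×126.904 + 1×14.007 + 4×15.999 = 337.113 → 337.11 g/mol.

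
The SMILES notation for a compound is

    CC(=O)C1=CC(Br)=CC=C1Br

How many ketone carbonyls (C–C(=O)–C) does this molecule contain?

1

The ketone motif appears at heavy-atom position 2 in the SMILES.
Ketone count: 1.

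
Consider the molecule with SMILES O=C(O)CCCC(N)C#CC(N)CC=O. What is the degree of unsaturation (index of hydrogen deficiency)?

4

Molecular formula: C10H16N2O3.
DoU = (2C + 2 + N − H − X) / 2, where X is the halogen count and O/S are ignored.
    = (2·10 + 2 + 2 − 16 − 0) / 2 = 8 / 2 = 4.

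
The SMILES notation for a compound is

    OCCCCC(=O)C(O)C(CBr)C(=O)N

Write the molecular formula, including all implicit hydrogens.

C9H16BrNO4

Walk through each heavy atom and fill implicit hydrogens from standard valence (C 4, N 3, O 2, S 2, halogen 1):
  atom 1: O, bond orders sum to 1 (valence 2) → 1 H
  atom 2: C, bond orders sum to 2 (valence 4) → 2 H
  atom 3: C, bond orders sum to 2 (valence 4) → 2 H
  atom 4: C, bond orders sum to 2 (valence 4) → 2 H
  atom 5: C, bond orders sum to 2 (valence 4) → 2 H
  atom 6: C, bond orders sum to 4 (valence 4) → 0 H
  atom 7: O, bond orders sum to 2 (valence 2) → 0 H
  atom 8: C, bond orders sum to 3 (valence 4) → 1 H
  atom 9: O, bond orders sum to 1 (valence 2) → 1 H
  atom 10: C, bond orders sum to 3 (valence 4) → 1 H
  atom 11: C, bond orders sum to 2 (valence 4) → 2 H
  atom 12: Br (halogen, monovalent) → 0 H
  atom 13: C, bond orders sum to 4 (valence 4) → 0 H
  atom 14: O, bond orders sum to 2 (valence 2) → 0 H
  atom 15: N, bond orders sum to 1 (valence 3) → 2 H
Totals → C:9, H:16, Br:1, N:1, O:4.
In Hill order: C9H16BrNO4.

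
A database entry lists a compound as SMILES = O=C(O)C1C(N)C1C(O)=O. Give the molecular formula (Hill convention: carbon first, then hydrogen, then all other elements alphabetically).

C5H7NO4

Walk through each heavy atom and fill implicit hydrogens from standard valence (C 4, N 3, O 2, S 2, halogen 1):
  atom 1: O, bond orders sum to 2 (valence 2) → 0 H
  atom 2: C, bond orders sum to 4 (valence 4) → 0 H
  atom 3: O, bond orders sum to 1 (valence 2) → 1 H
  atom 4: C, bond orders sum to 3 (valence 4) → 1 H
  atom 5: C, bond orders sum to 3 (valence 4) → 1 H
  atom 6: N, bond orders sum to 1 (valence 3) → 2 H
  atom 7: C, bond orders sum to 3 (valence 4) → 1 H
  atom 8: C, bond orders sum to 4 (valence 4) → 0 H
  atom 9: O, bond orders sum to 1 (valence 2) → 1 H
  atom 10: O, bond orders sum to 2 (valence 2) → 0 H
Totals → C:5, H:7, N:1, O:4.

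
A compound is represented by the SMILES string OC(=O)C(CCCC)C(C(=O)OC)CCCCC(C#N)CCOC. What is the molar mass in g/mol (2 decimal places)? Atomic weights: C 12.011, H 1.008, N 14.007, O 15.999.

341.45 g/mol

First, the molecular formula is C18H31NO5 (counting implicit H from valence).
  C: 18 × 12.011 = 216.198
  H: 31 × 1.008 = 31.248
  N: 1 × 14.007 = 14.007
  O: 5 × 15.999 = 79.995
Sum: 18×12.011 + 31×1.008 + 1×14.007 + 5×15.999 = 341.448 → 341.45 g/mol.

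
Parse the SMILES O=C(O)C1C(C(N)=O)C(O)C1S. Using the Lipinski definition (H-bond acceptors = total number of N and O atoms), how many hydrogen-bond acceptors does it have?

N atoms: 1; O atoms: 4.
Lipinski HBA = 1 + 4 = 5.

5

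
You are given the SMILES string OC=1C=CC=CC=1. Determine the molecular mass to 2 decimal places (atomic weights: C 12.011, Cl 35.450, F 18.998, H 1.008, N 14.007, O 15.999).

94.11 g/mol

First, the molecular formula is C6H6O (counting implicit H from valence).
  C: 6 × 12.011 = 72.066
  H: 6 × 1.008 = 6.048
  O: 1 × 15.999 = 15.999
Sum: 6×12.011 + 6×1.008 + 1×15.999 = 94.113 → 94.11 g/mol.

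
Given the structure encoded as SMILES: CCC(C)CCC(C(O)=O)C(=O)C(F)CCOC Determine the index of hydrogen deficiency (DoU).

2

Degree of unsaturation = (number of rings) + (number of π bonds).
Ring closures in the SMILES: 0.
π bonds: 2 double bonds (each 1 DoU) → 2 DoU from unsaturation.
Total DoU = 0 + 2 = 2.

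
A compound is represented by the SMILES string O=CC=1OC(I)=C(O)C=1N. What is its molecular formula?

C5H4INO3

Walk through each heavy atom and fill implicit hydrogens from standard valence (C 4, N 3, O 2, S 2, halogen 1):
  atom 1: O, bond orders sum to 2 (valence 2) → 0 H
  atom 2: C, bond orders sum to 3 (valence 4) → 1 H
  atom 3: C, bond orders sum to 4 (valence 4) → 0 H
  atom 4: O, bond orders sum to 2 (valence 2) → 0 H
  atom 5: C, bond orders sum to 4 (valence 4) → 0 H
  atom 6: I (halogen, monovalent) → 0 H
  atom 7: C, bond orders sum to 4 (valence 4) → 0 H
  atom 8: O, bond orders sum to 1 (valence 2) → 1 H
  atom 9: C, bond orders sum to 4 (valence 4) → 0 H
  atom 10: N, bond orders sum to 1 (valence 3) → 2 H
Totals → C:5, H:4, I:1, N:1, O:3.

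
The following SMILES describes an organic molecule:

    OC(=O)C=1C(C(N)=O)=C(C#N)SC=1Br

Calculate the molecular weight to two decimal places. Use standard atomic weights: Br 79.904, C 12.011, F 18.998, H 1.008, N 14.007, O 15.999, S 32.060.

First, the molecular formula is C7H3BrN2O3S (counting implicit H from valence).
  Br: 1 × 79.904 = 79.904
  C: 7 × 12.011 = 84.077
  H: 3 × 1.008 = 3.024
  N: 2 × 14.007 = 28.014
  O: 3 × 15.999 = 47.997
  S: 1 × 32.060 = 32.060
Sum: 1×79.904 + 7×12.011 + 3×1.008 + 2×14.007 + 3×15.999 + 1×32.060 = 275.076 → 275.08 g/mol.

275.08 g/mol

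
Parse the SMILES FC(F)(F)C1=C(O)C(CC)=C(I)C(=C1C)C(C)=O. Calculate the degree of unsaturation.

Molecular formula: C12H12F3IO2.
DoU = (2C + 2 + N − H − X) / 2, where X is the halogen count and O/S are ignored.
    = (2·12 + 2 + 0 − 12 − 4) / 2 = 10 / 2 = 5.

5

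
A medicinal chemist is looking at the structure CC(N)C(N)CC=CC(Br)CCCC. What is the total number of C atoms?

11

Count every carbon token in the SMILES (each C, including those in ring-closure positions and inside branches).
Carbon count: 11.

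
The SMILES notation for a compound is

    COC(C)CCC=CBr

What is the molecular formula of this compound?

C7H13BrO

Walk through each heavy atom and fill implicit hydrogens from standard valence (C 4, N 3, O 2, S 2, halogen 1):
  atom 1: C, bond orders sum to 1 (valence 4) → 3 H
  atom 2: O, bond orders sum to 2 (valence 2) → 0 H
  atom 3: C, bond orders sum to 3 (valence 4) → 1 H
  atom 4: C, bond orders sum to 1 (valence 4) → 3 H
  atom 5: C, bond orders sum to 2 (valence 4) → 2 H
  atom 6: C, bond orders sum to 2 (valence 4) → 2 H
  atom 7: C, bond orders sum to 3 (valence 4) → 1 H
  atom 8: C, bond orders sum to 3 (valence 4) → 1 H
  atom 9: Br (halogen, monovalent) → 0 H
Totals → C:7, H:13, Br:1, O:1.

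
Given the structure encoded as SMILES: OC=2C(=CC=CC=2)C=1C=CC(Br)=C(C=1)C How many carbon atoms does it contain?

Count every carbon token in the SMILES (each C, including those in ring-closure positions and inside branches).
Carbon count: 13.

13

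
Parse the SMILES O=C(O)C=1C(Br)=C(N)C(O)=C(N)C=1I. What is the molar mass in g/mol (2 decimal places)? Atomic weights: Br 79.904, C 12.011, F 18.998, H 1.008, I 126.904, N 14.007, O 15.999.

372.94 g/mol

First, the molecular formula is C7H6BrIN2O3 (counting implicit H from valence).
  Br: 1 × 79.904 = 79.904
  C: 7 × 12.011 = 84.077
  H: 6 × 1.008 = 6.048
  I: 1 × 126.904 = 126.904
  N: 2 × 14.007 = 28.014
  O: 3 × 15.999 = 47.997
Sum: 1×79.904 + 7×12.011 + 6×1.008 + 1×126.904 + 2×14.007 + 3×15.999 = 372.944 → 372.94 g/mol.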